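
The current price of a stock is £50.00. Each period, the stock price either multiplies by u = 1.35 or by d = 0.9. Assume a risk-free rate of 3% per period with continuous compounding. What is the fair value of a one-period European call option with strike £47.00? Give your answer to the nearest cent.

£5.77

Risk-neutral probability p = (e^0.03 − 0.9)/(1.35 − 0.9) = 0.1305/0.4500 = 0.2899
Terminal stock prices: S_u = 67.5, S_d = 45
Terminal payoffs (S − K): max(20.5, 0) = 20.5, max(-2, 0) = 0
Node 0 (S = 50): V_0 = e^(−0.03)·[0.2899·20.5000 + 0.7101·0.0000] = 5.7673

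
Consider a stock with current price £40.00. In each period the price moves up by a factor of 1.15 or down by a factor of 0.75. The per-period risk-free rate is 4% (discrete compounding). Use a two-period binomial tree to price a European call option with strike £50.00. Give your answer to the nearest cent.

£1.41

Risk-neutral probability p = (1 + 0.04 − 0.75)/(1.15 − 0.75) = 0.2900/0.4000 = 0.7250
Terminal stock prices: S_uu = 52.9, S_ud = 34.5, S_dd = 22.5
Terminal payoffs (S − K): max(2.9, 0) = 2.9, max(-15.5, 0) = 0, max(-27.5, 0) = 0
Node u (S = 46): V_u = 1/1.04·[0.7250·2.9000 + 0.2750·0.0000] = 2.0216
Node d (S = 30): V_d = 1/1.04·[0.7250·0.0000 + 0.2750·0.0000] = 0.0000
Node 0 (S = 40): V_0 = 1/1.04·[0.7250·2.0216 + 0.2750·0.0000] = 1.4093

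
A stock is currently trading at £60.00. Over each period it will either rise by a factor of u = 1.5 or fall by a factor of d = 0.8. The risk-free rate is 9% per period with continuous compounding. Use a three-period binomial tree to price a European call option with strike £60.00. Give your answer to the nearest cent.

Risk-neutral probability p = (e^0.09 − 0.8)/(1.5 − 0.8) = 0.2942/0.7000 = 0.4202
Terminal stock prices: S_uuu = 202.5, S_uud = 108, S_udd = 57.6, S_ddd = 30.72
Terminal payoffs (S − K): max(142.5, 0) = 142.5, max(48, 0) = 48, max(-2.4, 0) = 0, max(-29.28, 0) = 0
Node uu (S = 135): V_uu = e^(−0.09)·[0.4202·142.5000 + 0.5798·48.0000] = 80.1641
Node ud (S = 72): V_ud = e^(−0.09)·[0.4202·48.0000 + 0.5798·0.0000] = 18.4358
Node dd (S = 38.4): V_dd = e^(−0.09)·[0.4202·0.0000 + 0.5798·0.0000] = 0.0000
Node u (S = 90): V_u = e^(−0.09)·[0.4202·80.1641 + 0.5798·18.4358] = 40.5576
Node d (S = 48): V_d = e^(−0.09)·[0.4202·18.4358 + 0.5798·0.0000] = 7.0808
Node 0 (S = 60): V_0 = e^(−0.09)·[0.4202·40.5576 + 0.5798·7.0808] = 19.3291

£19.33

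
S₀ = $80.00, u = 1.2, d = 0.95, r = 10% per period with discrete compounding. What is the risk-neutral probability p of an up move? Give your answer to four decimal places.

Risk-neutral probability p = (1 + 0.1 − 0.95)/(1.2 − 0.95) = 0.1500/0.2500 = 0.6000

p = 0.6000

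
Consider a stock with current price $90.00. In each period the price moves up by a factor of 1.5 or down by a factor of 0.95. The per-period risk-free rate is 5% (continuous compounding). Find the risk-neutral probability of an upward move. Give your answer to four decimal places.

Risk-neutral probability p = (e^0.05 − 0.95)/(1.5 − 0.95) = 0.1013/0.5500 = 0.1841

p = 0.1841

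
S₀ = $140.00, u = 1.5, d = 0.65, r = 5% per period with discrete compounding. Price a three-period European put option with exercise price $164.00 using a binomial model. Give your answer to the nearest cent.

$41.82

Risk-neutral probability p = (1 + 0.05 − 0.65)/(1.5 − 0.65) = 0.4000/0.8500 = 0.4706
Terminal stock prices: S_uuu = 472.5, S_uud = 204.8, S_udd = 88.73, S_ddd = 38.45
Terminal payoffs (K − S): max(-308.5, 0) = 0, max(-40.75, 0) = 0, max(75.27, 0) = 75.27, max(125.6, 0) = 125.6
Node uu (S = 315): V_uu = 1/1.05·[0.4706·0.0000 + 0.5294·0.0000] = 0.0000
Node ud (S = 136.5): V_ud = 1/1.05·[0.4706·0.0000 + 0.5294·75.2750] = 37.9538
Node dd (S = 59.15): V_dd = 1/1.05·[0.4706·75.2750 + 0.5294·125.5525] = 97.0405
Node u (S = 210): V_u = 1/1.05·[0.4706·0.0000 + 0.5294·37.9538] = 19.1364
Node d (S = 91): V_d = 1/1.05·[0.4706·37.9538 + 0.5294·97.0405] = 65.9381
Node 0 (S = 140): V_0 = 1/1.05·[0.4706·19.1364 + 0.5294·65.9381] = 41.8226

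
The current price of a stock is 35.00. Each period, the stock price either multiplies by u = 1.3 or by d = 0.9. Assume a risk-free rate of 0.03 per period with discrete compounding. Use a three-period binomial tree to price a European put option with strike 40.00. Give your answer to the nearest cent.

5.36

Risk-neutral probability p = (1 + 0.03 − 0.9)/(1.3 − 0.9) = 0.1300/0.4000 = 0.3250
Terminal stock prices: S_uuu = 76.89, S_uud = 53.24, S_udd = 36.86, S_ddd = 25.52
Terminal payoffs (K − S): max(-36.89, 0) = 0, max(-13.24, 0) = 0, max(3.145, 0) = 3.145, max(14.48, 0) = 14.48
Node uu (S = 59.15): V_uu = 1/1.03·[0.3250·0.0000 + 0.6750·0.0000] = 0.0000
Node ud (S = 40.95): V_ud = 1/1.03·[0.3250·0.0000 + 0.6750·3.1450] = 2.0610
Node dd (S = 28.35): V_dd = 1/1.03·[0.3250·3.1450 + 0.6750·14.4850] = 10.4850
Node u (S = 45.5): V_u = 1/1.03·[0.3250·0.0000 + 0.6750·2.0610] = 1.3507
Node d (S = 31.5): V_d = 1/1.03·[0.3250·2.0610 + 0.6750·10.4850] = 7.5215
Node 0 (S = 35): V_0 = 1/1.03·[0.3250·1.3507 + 0.6750·7.5215] = 5.3553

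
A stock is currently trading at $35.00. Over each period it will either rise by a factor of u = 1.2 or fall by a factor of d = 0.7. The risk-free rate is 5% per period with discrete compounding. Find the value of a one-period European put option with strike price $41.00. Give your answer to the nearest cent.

$4.71

Risk-neutral probability p = (1 + 0.05 − 0.7)/(1.2 − 0.7) = 0.3500/0.5000 = 0.7000
Terminal stock prices: S_u = 42, S_d = 24.5
Terminal payoffs (K − S): max(-1, 0) = 0, max(16.5, 0) = 16.5
Node 0 (S = 35): V_0 = 1/1.05·[0.7000·0.0000 + 0.3000·16.5000] = 4.7143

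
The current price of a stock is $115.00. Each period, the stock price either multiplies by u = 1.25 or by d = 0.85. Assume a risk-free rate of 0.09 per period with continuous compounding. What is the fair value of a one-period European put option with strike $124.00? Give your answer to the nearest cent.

Risk-neutral probability p = (e^0.09 − 0.85)/(1.25 − 0.85) = 0.2442/0.4000 = 0.6104
Terminal stock prices: S_u = 143.8, S_d = 97.75
Terminal payoffs (K − S): max(-19.75, 0) = 0, max(26.25, 0) = 26.25
Node 0 (S = 115): V_0 = e^(−0.09)·[0.6104·0.0000 + 0.3896·26.2500] = 9.3459

$9.35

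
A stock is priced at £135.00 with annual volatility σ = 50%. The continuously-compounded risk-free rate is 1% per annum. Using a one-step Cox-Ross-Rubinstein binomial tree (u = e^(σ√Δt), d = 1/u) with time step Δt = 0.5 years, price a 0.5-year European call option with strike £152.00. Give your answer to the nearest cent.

CRR parameters: u = e^(σ√Δt) = e^(0.5·√0.5) = 1.4241, d = 1/u = 0.7022
Per-period rate: rΔt = 0.01·0.5 = 0.005, so R = e^0.005 = 1.0050
Risk-neutral probability p = (e^0.005 − 0.7022)/(1.4241 − 0.7022) = 0.3028/0.7219 = 0.4195
Terminal stock prices: S_u = 192.3, S_d = 94.8
Terminal payoffs (S − K): max(40.26, 0) = 40.26, max(-57.2, 0) = 0
Node 0 (S = 135): V_0 = e^(−0.005)·[0.4195·40.2561 + 0.5805·0.0000] = 16.8018

£16.80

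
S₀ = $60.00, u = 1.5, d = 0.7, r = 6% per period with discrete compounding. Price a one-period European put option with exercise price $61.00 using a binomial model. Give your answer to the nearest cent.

$9.86

Risk-neutral probability p = (1 + 0.06 − 0.7)/(1.5 − 0.7) = 0.3600/0.8000 = 0.4500
Terminal stock prices: S_u = 90, S_d = 42
Terminal payoffs (K − S): max(-29, 0) = 0, max(19, 0) = 19
Node 0 (S = 60): V_0 = 1/1.06·[0.4500·0.0000 + 0.5500·19.0000] = 9.8585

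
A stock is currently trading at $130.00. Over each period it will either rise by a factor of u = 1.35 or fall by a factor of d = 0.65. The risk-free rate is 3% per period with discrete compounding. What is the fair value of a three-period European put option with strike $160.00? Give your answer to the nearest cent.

$39.82

Risk-neutral probability p = (1 + 0.03 − 0.65)/(1.35 − 0.65) = 0.3800/0.7000 = 0.5429
Terminal stock prices: S_uuu = 319.8, S_uud = 154, S_udd = 74.15, S_ddd = 35.7
Terminal payoffs (K − S): max(-159.8, 0) = 0, max(5.999, 0) = 5.999, max(85.85, 0) = 85.85, max(124.3, 0) = 124.3
Node uu (S = 236.9): V_uu = 1/1.03·[0.5429·0.0000 + 0.4571·5.9987] = 2.6624
Node ud (S = 114.1): V_ud = 1/1.03·[0.5429·5.9987 + 0.4571·85.8512] = 41.2648
Node dd (S = 54.93): V_dd = 1/1.03·[0.5429·85.8512 + 0.4571·124.2987] = 100.4148
Node u (S = 175.5): V_u = 1/1.03·[0.5429·2.6624 + 0.4571·41.2648] = 19.7177
Node d (S = 84.5): V_d = 1/1.03·[0.5429·41.2648 + 0.4571·100.4148] = 66.3153
Node 0 (S = 130): V_0 = 1/1.03·[0.5429·19.7177 + 0.4571·66.3153] = 39.8247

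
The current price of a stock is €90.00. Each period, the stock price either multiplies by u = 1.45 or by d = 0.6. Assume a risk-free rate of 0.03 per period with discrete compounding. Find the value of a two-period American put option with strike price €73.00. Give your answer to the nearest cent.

€9.34

Risk-neutral probability p = (1 + 0.03 − 0.6)/(1.45 − 0.6) = 0.4300/0.8500 = 0.5059
Terminal stock prices: S_uu = 189.2, S_ud = 78.3, S_dd = 32.4
Terminal payoffs (K − S): max(-116.2, 0) = 0, max(-5.3, 0) = 0, max(40.6, 0) = 40.6
Node u (S = 130.5): continuation = 1/1.03·[0.5059·0.0000 + 0.4941·0.0000] = 0.0000; exercise value = 0.0000 ≤ continuation, so V_u = 0.0000
Node d (S = 54): continuation = 1/1.03·[0.5059·0.0000 + 0.4941·40.6000] = 19.4769; exercise value = 19.0000 ≤ continuation, so V_d = 19.4769
Node 0 (S = 90): continuation = 1/1.03·[0.5059·0.0000 + 0.4941·19.4769] = 9.3436; exercise value = 0.0000 ≤ continuation, so V_0 = 9.3436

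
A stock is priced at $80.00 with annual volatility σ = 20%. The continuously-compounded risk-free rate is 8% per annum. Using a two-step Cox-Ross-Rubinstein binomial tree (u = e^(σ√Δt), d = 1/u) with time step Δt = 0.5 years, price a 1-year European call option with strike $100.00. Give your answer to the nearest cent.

$2.10

CRR parameters: u = e^(σ√Δt) = e^(0.2·√0.5) = 1.1519, d = 1/u = 0.8681
Per-period rate: rΔt = 0.08·0.5 = 0.04, so R = e^0.04 = 1.0408
Risk-neutral probability p = (e^0.04 − 0.8681)/(1.1519 − 0.8681) = 0.1727/0.2838 = 0.6085
Terminal stock prices: S_uu = 106.2, S_ud = 80, S_dd = 60.29
Terminal payoffs (S − K): max(6.152, 0) = 6.152, max(-20, 0) = 0, max(-39.71, 0) = 0
Node u (S = 92.15): V_u = e^(−0.04)·[0.6085·6.1517 + 0.3915·0.0000] = 3.5966
Node d (S = 69.45): V_d = e^(−0.04)·[0.6085·0.0000 + 0.3915·0.0000] = 0.0000
Node 0 (S = 80): V_0 = e^(−0.04)·[0.6085·3.5966 + 0.3915·0.0000] = 2.1028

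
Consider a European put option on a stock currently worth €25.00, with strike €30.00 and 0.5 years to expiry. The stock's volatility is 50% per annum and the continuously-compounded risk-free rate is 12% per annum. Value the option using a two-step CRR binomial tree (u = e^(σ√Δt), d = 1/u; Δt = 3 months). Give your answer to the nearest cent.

CRR parameters: u = e^(σ√Δt) = e^(0.5·√0.25) = 1.2840, d = 1/u = 0.7788
Per-period rate: rΔt = 0.12·0.25 = 0.03, so R = e^0.03 = 1.0305
Risk-neutral probability p = (e^0.03 − 0.7788)/(1.2840 − 0.7788) = 0.2517/0.5052 = 0.4981
Terminal stock prices: S_uu = 41.22, S_ud = 25, S_dd = 15.16
Terminal payoffs (K − S): max(-11.22, 0) = 0, max(5, 0) = 5, max(14.84, 0) = 14.84
Node u (S = 32.1): V_u = e^(−0.03)·[0.4981·0.0000 + 0.5019·5.0000] = 2.4353
Node d (S = 19.47): V_d = e^(−0.03)·[0.4981·5.0000 + 0.5019·14.8367] = 9.6433
Node 0 (S = 25): V_0 = e^(−0.03)·[0.4981·2.4353 + 0.5019·9.6433] = 5.8741

€5.87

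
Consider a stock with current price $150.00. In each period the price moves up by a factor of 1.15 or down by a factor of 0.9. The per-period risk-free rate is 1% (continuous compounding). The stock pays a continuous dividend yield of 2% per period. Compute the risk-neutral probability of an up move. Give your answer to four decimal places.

Per-period risk-free factor R = e^0.01 = 1.0101; dividend-adjusted growth = e^(0.01−0.02) = 0.9900.
Risk-neutral probability p = (0.9900 − 0.9)/(1.15 − 0.9) = 0.0900/0.2500 = 0.3602

p = 0.3602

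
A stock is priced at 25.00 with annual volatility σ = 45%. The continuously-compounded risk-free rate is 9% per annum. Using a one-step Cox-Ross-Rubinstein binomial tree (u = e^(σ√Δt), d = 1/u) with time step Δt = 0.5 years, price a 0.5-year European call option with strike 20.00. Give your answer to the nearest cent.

CRR parameters: u = e^(σ√Δt) = e^(0.45·√0.5) = 1.3746, d = 1/u = 0.7275
Per-period rate: rΔt = 0.09·0.5 = 0.045, so R = e^0.045 = 1.0460
Risk-neutral probability p = (e^0.045 − 0.7275)/(1.3746 − 0.7275) = 0.3186/0.6472 = 0.4922
Terminal stock prices: S_u = 34.37, S_d = 18.19
Terminal payoffs (S − K): max(14.37, 0) = 14.37, max(-1.814, 0) = 0
Node 0 (S = 25): V_0 = e^(−0.045)·[0.4922·14.3662 + 0.5078·0.0000] = 6.7604

6.76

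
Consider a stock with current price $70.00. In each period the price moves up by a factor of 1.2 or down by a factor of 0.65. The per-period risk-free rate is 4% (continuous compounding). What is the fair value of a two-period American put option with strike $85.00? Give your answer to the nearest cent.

Risk-neutral probability p = (e^0.04 − 0.65)/(1.2 − 0.65) = 0.3908/0.5500 = 0.7106
Terminal stock prices: S_uu = 100.8, S_ud = 54.6, S_dd = 29.58
Terminal payoffs (K − S): max(-15.8, 0) = 0, max(30.4, 0) = 30.4, max(55.42, 0) = 55.42
Node u (S = 84): continuation = e^(−0.04)·[0.7106·0.0000 + 0.2894·30.4000] = 8.4538; exercise value = 1.0000 ≤ continuation, so V_u = 8.4538
Node d (S = 45.5): continuation = e^(−0.04)·[0.7106·30.4000 + 0.2894·55.4250] = 36.1671; exercise value = 39.5000 > continuation, so V_d = 39.5000 (exercise)
Node 0 (S = 70): continuation = e^(−0.04)·[0.7106·8.4538 + 0.2894·39.5000] = 16.7558; exercise value = 15.0000 ≤ continuation, so V_0 = 16.7558

$16.76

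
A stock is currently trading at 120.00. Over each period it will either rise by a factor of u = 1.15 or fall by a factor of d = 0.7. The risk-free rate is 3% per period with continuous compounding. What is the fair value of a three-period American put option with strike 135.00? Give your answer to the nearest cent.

Risk-neutral probability p = (e^0.03 − 0.7)/(1.15 − 0.7) = 0.3305/0.4500 = 0.7343
Terminal stock prices: S_uuu = 182.5, S_uud = 111.1, S_udd = 67.62, S_ddd = 41.16
Terminal payoffs (K − S): max(-47.5, 0) = 0, max(23.91, 0) = 23.91, max(67.38, 0) = 67.38, max(93.84, 0) = 93.84
Node uu (S = 158.7): continuation = e^(−0.03)·[0.7343·0.0000 + 0.2657·23.9100] = 6.1641; exercise value = 0.0000 ≤ continuation, so V_uu = 6.1641
Node ud (S = 96.6): continuation = e^(−0.03)·[0.7343·23.9100 + 0.2657·67.3800] = 34.4101; exercise value = 38.4000 > continuation, so V_ud = 38.4000 (exercise)
Node dd (S = 58.8): continuation = e^(−0.03)·[0.7343·67.3800 + 0.2657·93.8400] = 72.2101; exercise value = 76.2000 > continuation, so V_dd = 76.2000 (exercise)
Node u (S = 138): continuation = e^(−0.03)·[0.7343·6.1641 + 0.2657·38.4000] = 14.2925; exercise value = 0.0000 ≤ continuation, so V_u = 14.2925
Node d (S = 84): continuation = e^(−0.03)·[0.7343·38.4000 + 0.2657·76.2000] = 47.0101; exercise value = 51.0000 > continuation, so V_d = 51.0000 (exercise)
Node 0 (S = 120): continuation = e^(−0.03)·[0.7343·14.2925 + 0.2657·51.0000] = 23.3335; exercise value = 15.0000 ≤ continuation, so V_0 = 23.3335

23.33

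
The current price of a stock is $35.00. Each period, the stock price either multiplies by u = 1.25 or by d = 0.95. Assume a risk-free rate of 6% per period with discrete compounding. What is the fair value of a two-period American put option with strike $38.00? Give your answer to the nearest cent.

Risk-neutral probability p = (1 + 0.06 − 0.95)/(1.25 − 0.95) = 0.1100/0.3000 = 0.3667
Terminal stock prices: S_uu = 54.69, S_ud = 41.56, S_dd = 31.59
Terminal payoffs (K − S): max(-16.69, 0) = 0, max(-3.562, 0) = 0, max(6.413, 0) = 6.413
Node u (S = 43.75): continuation = 1/1.06·[0.3667·0.0000 + 0.6333·0.0000] = 0.0000; exercise value = 0.0000 ≤ continuation, so V_u = 0.0000
Node d (S = 33.25): continuation = 1/1.06·[0.3667·0.0000 + 0.6333·6.4125] = 3.8314; exercise value = 4.7500 > continuation, so V_d = 4.7500 (exercise)
Node 0 (S = 35): continuation = 1/1.06·[0.3667·0.0000 + 0.6333·4.7500] = 2.8381; exercise value = 3.0000 > continuation, so V_0 = 3.0000 (exercise)

$3.00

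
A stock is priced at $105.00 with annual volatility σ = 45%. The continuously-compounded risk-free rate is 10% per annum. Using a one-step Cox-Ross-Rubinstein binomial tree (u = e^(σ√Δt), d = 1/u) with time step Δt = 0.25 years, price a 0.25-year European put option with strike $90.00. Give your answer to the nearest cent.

CRR parameters: u = e^(σ√Δt) = e^(0.45·√0.25) = 1.2523, d = 1/u = 0.7985
Per-period rate: rΔt = 0.1·0.25 = 0.025, so R = e^0.025 = 1.0253
Risk-neutral probability p = (e^0.025 − 0.7985)/(1.2523 − 0.7985) = 0.2268/0.4538 = 0.4998
Terminal stock prices: S_u = 131.5, S_d = 83.84
Terminal payoffs (K − S): max(-41.49, 0) = 0, max(6.156, 0) = 6.156
Node 0 (S = 105): V_0 = e^(−0.025)·[0.4998·0.0000 + 0.5002·6.1558] = 3.0033

$3.00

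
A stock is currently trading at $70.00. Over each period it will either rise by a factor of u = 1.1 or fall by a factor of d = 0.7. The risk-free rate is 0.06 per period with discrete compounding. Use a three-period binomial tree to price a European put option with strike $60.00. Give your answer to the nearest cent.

Risk-neutral probability p = (1 + 0.06 − 0.7)/(1.1 − 0.7) = 0.3600/0.4000 = 0.9000
Terminal stock prices: S_uuu = 93.17, S_uud = 59.29, S_udd = 37.73, S_ddd = 24.01
Terminal payoffs (K − S): max(-33.17, 0) = 0, max(0.71, 0) = 0.71, max(22.27, 0) = 22.27, max(35.99, 0) = 35.99
Node uu (S = 84.7): V_uu = 1/1.06·[0.9000·0.0000 + 0.1000·0.7100] = 0.0670
Node ud (S = 53.9): V_ud = 1/1.06·[0.9000·0.7100 + 0.1000·22.2700] = 2.7038
Node dd (S = 34.3): V_dd = 1/1.06·[0.9000·22.2700 + 0.1000·35.9900] = 22.3038
Node u (S = 77): V_u = 1/1.06·[0.9000·0.0670 + 0.1000·2.7038] = 0.3119
Node d (S = 49): V_d = 1/1.06·[0.9000·2.7038 + 0.1000·22.3038] = 4.3998
Node 0 (S = 70): V_0 = 1/1.06·[0.9000·0.3119 + 0.1000·4.3998] = 0.6799

$0.68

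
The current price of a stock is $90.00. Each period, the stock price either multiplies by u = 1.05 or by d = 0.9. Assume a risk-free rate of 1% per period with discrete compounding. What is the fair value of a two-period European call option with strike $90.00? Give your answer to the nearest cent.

Risk-neutral probability p = (1 + 0.01 − 0.9)/(1.05 − 0.9) = 0.1100/0.1500 = 0.7333
Terminal stock prices: S_uu = 99.23, S_ud = 85.05, S_dd = 72.9
Terminal payoffs (S − K): max(9.225, 0) = 9.225, max(-4.95, 0) = 0, max(-17.1, 0) = 0
Node u (S = 94.5): V_u = 1/1.01·[0.7333·9.2250 + 0.2667·0.0000] = 6.6980
Node d (S = 81): V_d = 1/1.01·[0.7333·0.0000 + 0.2667·0.0000] = 0.0000
Node 0 (S = 90): V_0 = 1/1.01·[0.7333·6.6980 + 0.2667·0.0000] = 4.8632

$4.86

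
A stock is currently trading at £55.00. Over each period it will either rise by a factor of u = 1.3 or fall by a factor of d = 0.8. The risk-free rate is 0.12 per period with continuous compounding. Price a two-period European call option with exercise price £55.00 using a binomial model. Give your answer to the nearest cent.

£13.59

Risk-neutral probability p = (e^0.12 − 0.8)/(1.3 − 0.8) = 0.3275/0.5000 = 0.6550
Terminal stock prices: S_uu = 92.95, S_ud = 57.2, S_dd = 35.2
Terminal payoffs (S − K): max(37.95, 0) = 37.95, max(2.2, 0) = 2.2, max(-19.8, 0) = 0
Node u (S = 71.5): V_u = e^(−0.12)·[0.6550·37.9500 + 0.3450·2.2000] = 22.7194
Node d (S = 44): V_d = e^(−0.12)·[0.6550·2.2000 + 0.3450·0.0000] = 1.2780
Node 0 (S = 55): V_0 = e^(−0.12)·[0.6550·22.7194 + 0.3450·1.2780] = 13.5894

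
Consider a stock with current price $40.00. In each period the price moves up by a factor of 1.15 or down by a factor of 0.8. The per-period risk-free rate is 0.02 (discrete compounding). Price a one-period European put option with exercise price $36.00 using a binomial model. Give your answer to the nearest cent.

$1.46

Risk-neutral probability p = (1 + 0.02 − 0.8)/(1.15 − 0.8) = 0.2200/0.3500 = 0.6286
Terminal stock prices: S_u = 46, S_d = 32
Terminal payoffs (K − S): max(-10, 0) = 0, max(4, 0) = 4
Node 0 (S = 40): V_0 = 1/1.02·[0.6286·0.0000 + 0.3714·4.0000] = 1.4566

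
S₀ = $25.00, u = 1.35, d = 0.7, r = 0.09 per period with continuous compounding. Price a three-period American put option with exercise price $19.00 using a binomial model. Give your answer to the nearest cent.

$1.23

Risk-neutral probability p = (e^0.09 − 0.7)/(1.35 − 0.7) = 0.3942/0.6500 = 0.6064
Terminal stock prices: S_uuu = 61.51, S_uud = 31.89, S_udd = 16.54, S_ddd = 8.575
Terminal payoffs (K − S): max(-42.51, 0) = 0, max(-12.89, 0) = 0, max(2.463, 0) = 2.463, max(10.43, 0) = 10.43
Node uu (S = 45.56): continuation = e^(−0.09)·[0.6064·0.0000 + 0.3936·0.0000] = 0.0000; exercise value = 0.0000 ≤ continuation, so V_uu = 0.0000
Node ud (S = 23.62): continuation = e^(−0.09)·[0.6064·0.0000 + 0.3936·2.4625] = 0.8858; exercise value = 0.0000 ≤ continuation, so V_ud = 0.8858
Node dd (S = 12.25): continuation = e^(−0.09)·[0.6064·2.4625 + 0.3936·10.4250] = 5.1147; exercise value = 6.7500 > continuation, so V_dd = 6.7500 (exercise)
Node u (S = 33.75): continuation = e^(−0.09)·[0.6064·0.0000 + 0.3936·0.8858] = 0.3186; exercise value = 0.0000 ≤ continuation, so V_u = 0.3186
Node d (S = 17.5): continuation = e^(−0.09)·[0.6064·0.8858 + 0.3936·6.7500] = 2.9189; exercise value = 1.5000 ≤ continuation, so V_d = 2.9189
Node 0 (S = 25): continuation = e^(−0.09)·[0.6064·0.3186 + 0.3936·2.9189] = 1.2265; exercise value = 0.0000 ≤ continuation, so V_0 = 1.2265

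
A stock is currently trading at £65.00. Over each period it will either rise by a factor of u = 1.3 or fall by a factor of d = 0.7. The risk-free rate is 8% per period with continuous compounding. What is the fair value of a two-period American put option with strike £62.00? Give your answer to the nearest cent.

Risk-neutral probability p = (e^0.08 − 0.7)/(1.3 − 0.7) = 0.3833/0.6000 = 0.6388
Terminal stock prices: S_uu = 109.9, S_ud = 59.15, S_dd = 31.85
Terminal payoffs (K − S): max(-47.85, 0) = 0, max(2.85, 0) = 2.85, max(30.15, 0) = 30.15
Node u (S = 84.5): continuation = e^(−0.08)·[0.6388·0.0000 + 0.3612·2.8500] = 0.9502; exercise value = 0.0000 ≤ continuation, so V_u = 0.9502
Node d (S = 45.5): continuation = e^(−0.08)·[0.6388·2.8500 + 0.3612·30.1500] = 11.7332; exercise value = 16.5000 > continuation, so V_d = 16.5000 (exercise)
Node 0 (S = 65): continuation = e^(−0.08)·[0.6388·0.9502 + 0.3612·16.5000] = 6.0618; exercise value = 0.0000 ≤ continuation, so V_0 = 6.0618

£6.06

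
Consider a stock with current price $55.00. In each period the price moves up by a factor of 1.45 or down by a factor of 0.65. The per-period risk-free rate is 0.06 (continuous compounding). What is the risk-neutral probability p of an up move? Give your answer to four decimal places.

Risk-neutral probability p = (e^0.06 − 0.65)/(1.45 − 0.65) = 0.4118/0.8000 = 0.5148

p = 0.5148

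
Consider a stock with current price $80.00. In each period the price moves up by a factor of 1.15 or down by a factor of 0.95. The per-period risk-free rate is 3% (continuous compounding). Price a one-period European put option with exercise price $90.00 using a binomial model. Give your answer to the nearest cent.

Risk-neutral probability p = (e^0.03 − 0.95)/(1.15 − 0.95) = 0.0805/0.2000 = 0.4023
Terminal stock prices: S_u = 92, S_d = 76
Terminal payoffs (K − S): max(-2, 0) = 0, max(14, 0) = 14
Node 0 (S = 80): V_0 = e^(−0.03)·[0.4023·0.0000 + 0.5977·14.0000] = 8.1209

$8.12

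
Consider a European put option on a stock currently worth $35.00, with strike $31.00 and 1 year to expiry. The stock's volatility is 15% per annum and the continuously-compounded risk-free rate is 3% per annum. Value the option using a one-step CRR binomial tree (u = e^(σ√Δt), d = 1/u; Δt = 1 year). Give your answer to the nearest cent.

$0.37

CRR parameters: u = e^(σ√Δt) = e^(0.15·√1) = 1.1618, d = 1/u = 0.8607
Per-period rate: rΔt = 0.03·1 = 0.03, so R = e^0.03 = 1.0305
Risk-neutral probability p = (e^0.03 − 0.8607)/(1.1618 − 0.8607) = 0.1697/0.3011 = 0.5637
Terminal stock prices: S_u = 40.66, S_d = 30.12
Terminal payoffs (K − S): max(-9.664, 0) = 0, max(0.8752, 0) = 0.8752
Node 0 (S = 35): V_0 = e^(−0.03)·[0.5637·0.0000 + 0.4363·0.8752] = 0.3706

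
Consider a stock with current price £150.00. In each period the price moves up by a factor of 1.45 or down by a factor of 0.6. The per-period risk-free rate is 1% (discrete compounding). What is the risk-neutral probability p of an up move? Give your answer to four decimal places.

Risk-neutral probability p = (1 + 0.01 − 0.6)/(1.45 − 0.6) = 0.4100/0.8500 = 0.4824

p = 0.4824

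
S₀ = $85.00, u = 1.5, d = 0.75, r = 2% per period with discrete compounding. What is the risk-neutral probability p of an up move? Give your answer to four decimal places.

Risk-neutral probability p = (1 + 0.02 − 0.75)/(1.5 − 0.75) = 0.2700/0.7500 = 0.3600

p = 0.3600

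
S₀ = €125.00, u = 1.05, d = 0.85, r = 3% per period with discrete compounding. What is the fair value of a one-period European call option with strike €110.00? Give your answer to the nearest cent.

€18.57

Risk-neutral probability p = (1 + 0.03 − 0.85)/(1.05 − 0.85) = 0.1800/0.2000 = 0.9000
Terminal stock prices: S_u = 131.2, S_d = 106.2
Terminal payoffs (S − K): max(21.25, 0) = 21.25, max(-3.75, 0) = 0
Node 0 (S = 125): V_0 = 1/1.03·[0.9000·21.2500 + 0.1000·0.0000] = 18.5680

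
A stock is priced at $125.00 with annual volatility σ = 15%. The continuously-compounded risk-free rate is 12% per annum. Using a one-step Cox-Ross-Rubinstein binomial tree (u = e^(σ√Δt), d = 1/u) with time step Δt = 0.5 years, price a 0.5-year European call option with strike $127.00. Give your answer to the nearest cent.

CRR parameters: u = e^(σ√Δt) = e^(0.15·√0.5) = 1.1119, d = 1/u = 0.8994
Per-period rate: rΔt = 0.12·0.5 = 0.06, so R = e^0.06 = 1.0618
Risk-neutral probability p = (e^0.06 − 0.8994)/(1.1119 − 0.8994) = 0.1625/0.2125 = 0.7645
Terminal stock prices: S_u = 139, S_d = 112.4
Terminal payoffs (S − K): max(11.99, 0) = 11.99, max(-14.58, 0) = 0
Node 0 (S = 125): V_0 = e^(−0.06)·[0.7645·11.9869 + 0.2355·0.0000] = 8.6299

$8.63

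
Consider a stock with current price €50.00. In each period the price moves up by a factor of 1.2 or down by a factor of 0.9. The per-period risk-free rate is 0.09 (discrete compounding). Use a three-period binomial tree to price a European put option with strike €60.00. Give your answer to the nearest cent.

€3.15

Risk-neutral probability p = (1 + 0.09 − 0.9)/(1.2 − 0.9) = 0.1900/0.3000 = 0.6333
Terminal stock prices: S_uuu = 86.4, S_uud = 64.8, S_udd = 48.6, S_ddd = 36.45
Terminal payoffs (K − S): max(-26.4, 0) = 0, max(-4.8, 0) = 0, max(11.4, 0) = 11.4, max(23.55, 0) = 23.55
Node uu (S = 72): V_uu = 1/1.09·[0.6333·0.0000 + 0.3667·0.0000] = 0.0000
Node ud (S = 54): V_ud = 1/1.09·[0.6333·0.0000 + 0.3667·11.4000] = 3.8349
Node dd (S = 40.5): V_dd = 1/1.09·[0.6333·11.4000 + 0.3667·23.5500] = 14.5459
Node u (S = 60): V_u = 1/1.09·[0.6333·0.0000 + 0.3667·3.8349] = 1.2900
Node d (S = 45): V_d = 1/1.09·[0.6333·3.8349 + 0.3667·14.5459] = 7.1213
Node 0 (S = 50): V_0 = 1/1.09·[0.6333·1.2900 + 0.3667·7.1213] = 3.1451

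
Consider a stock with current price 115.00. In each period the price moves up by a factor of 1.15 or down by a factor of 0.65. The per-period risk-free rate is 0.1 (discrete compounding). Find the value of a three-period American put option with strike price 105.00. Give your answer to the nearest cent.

Risk-neutral probability p = (1 + 0.1 − 0.65)/(1.15 − 0.65) = 0.4500/0.5000 = 0.9000
Terminal stock prices: S_uuu = 174.9, S_uud = 98.86, S_udd = 55.88, S_ddd = 31.58
Terminal payoffs (K − S): max(-69.9, 0) = 0, max(6.143, 0) = 6.143, max(49.12, 0) = 49.12, max(73.42, 0) = 73.42
Node uu (S = 152.1): continuation = 1/1.1·[0.9000·0.0000 + 0.1000·6.1431] = 0.5585; exercise value = 0.0000 ≤ continuation, so V_uu = 0.5585
Node ud (S = 85.96): continuation = 1/1.1·[0.9000·6.1431 + 0.1000·49.1244] = 9.4920; exercise value = 19.0375 > continuation, so V_ud = 19.0375 (exercise)
Node dd (S = 48.59): continuation = 1/1.1·[0.9000·49.1244 + 0.1000·73.4181] = 46.8670; exercise value = 56.4125 > continuation, so V_dd = 56.4125 (exercise)
Node u (S = 132.2): continuation = 1/1.1·[0.9000·0.5585 + 0.1000·19.0375] = 2.1876; exercise value = 0.0000 ≤ continuation, so V_u = 2.1876
Node d (S = 74.75): continuation = 1/1.1·[0.9000·19.0375 + 0.1000·56.4125] = 20.7045; exercise value = 30.2500 > continuation, so V_d = 30.2500 (exercise)
Node 0 (S = 115): continuation = 1/1.1·[0.9000·2.1876 + 0.1000·30.2500] = 4.5399; exercise value = 0.0000 ≤ continuation, so V_0 = 4.5399

4.54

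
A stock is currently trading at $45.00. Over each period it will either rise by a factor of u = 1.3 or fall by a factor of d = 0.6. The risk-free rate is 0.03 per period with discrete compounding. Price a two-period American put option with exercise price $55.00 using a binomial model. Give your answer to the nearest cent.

Risk-neutral probability p = (1 + 0.03 − 0.6)/(1.3 − 0.6) = 0.4300/0.7000 = 0.6143
Terminal stock prices: S_uu = 76.05, S_ud = 35.1, S_dd = 16.2
Terminal payoffs (K − S): max(-21.05, 0) = 0, max(19.9, 0) = 19.9, max(38.8, 0) = 38.8
Node u (S = 58.5): continuation = 1/1.03·[0.6143·0.0000 + 0.3857·19.9000] = 7.4521; exercise value = 0.0000 ≤ continuation, so V_u = 7.4521
Node d (S = 27): continuation = 1/1.03·[0.6143·19.9000 + 0.3857·38.8000] = 26.3981; exercise value = 28.0000 > continuation, so V_d = 28.0000 (exercise)
Node 0 (S = 45): continuation = 1/1.03·[0.6143·7.4521 + 0.3857·28.0000] = 14.9299; exercise value = 10.0000 ≤ continuation, so V_0 = 14.9299

$14.93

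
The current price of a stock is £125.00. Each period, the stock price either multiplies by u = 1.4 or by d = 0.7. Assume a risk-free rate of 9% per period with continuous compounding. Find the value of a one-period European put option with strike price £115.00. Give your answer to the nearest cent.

Risk-neutral probability p = (e^0.09 − 0.7)/(1.4 − 0.7) = 0.3942/0.7000 = 0.5631
Terminal stock prices: S_u = 175, S_d = 87.5
Terminal payoffs (K − S): max(-60, 0) = 0, max(27.5, 0) = 27.5
Node 0 (S = 125): V_0 = e^(−0.09)·[0.5631·0.0000 + 0.4369·27.5000] = 10.9805

£10.98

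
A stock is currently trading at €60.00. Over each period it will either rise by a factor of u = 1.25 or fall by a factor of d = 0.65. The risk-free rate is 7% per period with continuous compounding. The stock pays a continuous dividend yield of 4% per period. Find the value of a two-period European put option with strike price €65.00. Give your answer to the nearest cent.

€11.17

Per-period risk-free factor R = e^0.07 = 1.0725; dividend-adjusted growth = e^(0.07−0.04) = 1.0305.
Risk-neutral probability p = (1.0305 − 0.65)/(1.25 − 0.65) = 0.3805/0.6000 = 0.6341
Terminal stock prices: S_uu = 93.75, S_ud = 48.75, S_dd = 25.35
Terminal payoffs (K − S): max(-28.75, 0) = 0, max(16.25, 0) = 16.25, max(39.65, 0) = 39.65
Node u (S = 75): V_u = e^(−0.07)·[0.6341·0.0000 + 0.3659·16.2500] = 5.5440
Node d (S = 39): V_d = e^(−0.07)·[0.6341·16.2500 + 0.3659·39.6500] = 23.1348
Node 0 (S = 60): V_0 = e^(−0.07)·[0.6341·5.5440 + 0.3659·23.1348] = 11.1707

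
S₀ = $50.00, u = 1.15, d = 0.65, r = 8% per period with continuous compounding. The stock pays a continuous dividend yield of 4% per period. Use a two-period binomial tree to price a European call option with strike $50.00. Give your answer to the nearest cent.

$8.39

Per-period risk-free factor R = e^0.08 = 1.0833; dividend-adjusted growth = e^(0.08−0.04) = 1.0408.
Risk-neutral probability p = (1.0408 − 0.65)/(1.15 − 0.65) = 0.3908/0.5000 = 0.7816
Terminal stock prices: S_uu = 66.12, S_ud = 37.38, S_dd = 21.13
Terminal payoffs (S − K): max(16.12, 0) = 16.12, max(-12.62, 0) = 0, max(-28.87, 0) = 0
Node u (S = 57.5): V_u = e^(−0.08)·[0.7816·16.1250 + 0.2184·0.0000] = 11.6346
Node d (S = 32.5): V_d = e^(−0.08)·[0.7816·0.0000 + 0.2184·0.0000] = 0.0000
Node 0 (S = 50): V_0 = e^(−0.08)·[0.7816·11.6346 + 0.2184·0.0000] = 8.3947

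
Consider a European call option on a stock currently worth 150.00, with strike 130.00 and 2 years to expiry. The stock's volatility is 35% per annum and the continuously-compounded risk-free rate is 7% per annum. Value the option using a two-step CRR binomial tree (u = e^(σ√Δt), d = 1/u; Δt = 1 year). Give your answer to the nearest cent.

CRR parameters: u = e^(σ√Δt) = e^(0.35·√1) = 1.4191, d = 1/u = 0.7047
Per-period rate: rΔt = 0.07·1 = 0.07, so R = e^0.07 = 1.0725
Risk-neutral probability p = (e^0.07 − 0.7047)/(1.4191 − 0.7047) = 0.3678/0.7144 = 0.5149
Terminal stock prices: S_uu = 302.1, S_ud = 150, S_dd = 74.49
Terminal payoffs (S − K): max(172.1, 0) = 172.1, max(20, 0) = 20, max(-55.51, 0) = 0
Node u (S = 212.9): V_u = e^(−0.07)·[0.5149·172.0629 + 0.4851·20.0000] = 91.6489
Node d (S = 105.7): V_d = e^(−0.07)·[0.5149·20.0000 + 0.4851·0.0000] = 9.6014
Node 0 (S = 150): V_0 = e^(−0.07)·[0.5149·91.6489 + 0.4851·9.6014] = 48.3410

48.34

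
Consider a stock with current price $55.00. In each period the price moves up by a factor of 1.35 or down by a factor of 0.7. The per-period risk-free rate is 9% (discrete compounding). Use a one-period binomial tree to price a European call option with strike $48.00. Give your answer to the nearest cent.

$14.45

Risk-neutral probability p = (1 + 0.09 − 0.7)/(1.35 − 0.7) = 0.3900/0.6500 = 0.6000
Terminal stock prices: S_u = 74.25, S_d = 38.5
Terminal payoffs (S − K): max(26.25, 0) = 26.25, max(-9.5, 0) = 0
Node 0 (S = 55): V_0 = 1/1.09·[0.6000·26.2500 + 0.4000·0.0000] = 14.4495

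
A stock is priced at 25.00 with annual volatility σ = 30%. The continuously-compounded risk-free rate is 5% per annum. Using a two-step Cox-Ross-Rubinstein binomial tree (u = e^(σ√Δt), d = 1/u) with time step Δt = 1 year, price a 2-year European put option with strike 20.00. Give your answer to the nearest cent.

1.37

CRR parameters: u = e^(σ√Δt) = e^(0.3·√1) = 1.3499, d = 1/u = 0.7408
Per-period rate: rΔt = 0.05·1 = 0.05, so R = e^0.05 = 1.0513
Risk-neutral probability p = (e^0.05 − 0.7408)/(1.3499 − 0.7408) = 0.3105/0.6090 = 0.5097
Terminal stock prices: S_uu = 45.55, S_ud = 25, S_dd = 13.72
Terminal payoffs (K − S): max(-25.55, 0) = 0, max(-5, 0) = 0, max(6.28, 0) = 6.28
Node u (S = 33.75): V_u = e^(−0.05)·[0.5097·0.0000 + 0.4903·0.0000] = 0.0000
Node d (S = 18.52): V_d = e^(−0.05)·[0.5097·0.0000 + 0.4903·6.2797] = 2.9285
Node 0 (S = 25): V_0 = e^(−0.05)·[0.5097·0.0000 + 0.4903·2.9285] = 1.3657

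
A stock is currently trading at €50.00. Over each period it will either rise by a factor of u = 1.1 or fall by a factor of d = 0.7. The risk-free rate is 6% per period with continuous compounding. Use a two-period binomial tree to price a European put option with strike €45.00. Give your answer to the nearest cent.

Risk-neutral probability p = (e^0.06 − 0.7)/(1.1 − 0.7) = 0.3618/0.4000 = 0.9046
Terminal stock prices: S_uu = 60.5, S_ud = 38.5, S_dd = 24.5
Terminal payoffs (K − S): max(-15.5, 0) = 0, max(6.5, 0) = 6.5, max(20.5, 0) = 20.5
Node u (S = 55): V_u = e^(−0.06)·[0.9046·0.0000 + 0.0954·6.5000] = 0.5840
Node d (S = 35): V_d = e^(−0.06)·[0.9046·6.5000 + 0.0954·20.5000] = 7.3794
Node 0 (S = 50): V_0 = e^(−0.06)·[0.9046·0.5840 + 0.0954·7.3794] = 1.1606

€1.16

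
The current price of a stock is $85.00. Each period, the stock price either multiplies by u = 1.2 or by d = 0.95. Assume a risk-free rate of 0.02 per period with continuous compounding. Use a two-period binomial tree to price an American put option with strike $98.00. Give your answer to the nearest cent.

Risk-neutral probability p = (e^0.02 − 0.95)/(1.2 − 0.95) = 0.0702/0.2500 = 0.2808
Terminal stock prices: S_uu = 122.4, S_ud = 96.9, S_dd = 76.71
Terminal payoffs (K − S): max(-24.4, 0) = 0, max(1.1, 0) = 1.1, max(21.29, 0) = 21.29
Node u (S = 102): continuation = e^(−0.02)·[0.2808·0.0000 + 0.7192·1.1000] = 0.7754; exercise value = 0.0000 ≤ continuation, so V_u = 0.7754
Node d (S = 80.75): continuation = e^(−0.02)·[0.2808·1.1000 + 0.7192·21.2875] = 15.3095; exercise value = 17.2500 > continuation, so V_d = 17.2500 (exercise)
Node 0 (S = 85): continuation = e^(−0.02)·[0.2808·0.7754 + 0.7192·17.2500] = 12.3739; exercise value = 13.0000 > continuation, so V_0 = 13.0000 (exercise)

$13.00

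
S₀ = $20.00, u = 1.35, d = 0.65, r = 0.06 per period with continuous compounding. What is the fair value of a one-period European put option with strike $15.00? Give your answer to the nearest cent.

$0.78

Risk-neutral probability p = (e^0.06 − 0.65)/(1.35 − 0.65) = 0.4118/0.7000 = 0.5883
Terminal stock prices: S_u = 27, S_d = 13
Terminal payoffs (K − S): max(-12, 0) = 0, max(2, 0) = 2
Node 0 (S = 20): V_0 = e^(−0.06)·[0.5883·0.0000 + 0.4117·2.0000] = 0.7754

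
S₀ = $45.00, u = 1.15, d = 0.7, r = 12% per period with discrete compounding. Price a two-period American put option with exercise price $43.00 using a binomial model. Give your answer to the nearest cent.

$1.02

Risk-neutral probability p = (1 + 0.12 − 0.7)/(1.15 − 0.7) = 0.4200/0.4500 = 0.9333
Terminal stock prices: S_uu = 59.51, S_ud = 36.22, S_dd = 22.05
Terminal payoffs (K − S): max(-16.51, 0) = 0, max(6.775, 0) = 6.775, max(20.95, 0) = 20.95
Node u (S = 51.75): continuation = 1/1.12·[0.9333·0.0000 + 0.0667·6.7750] = 0.4033; exercise value = 0.0000 ≤ continuation, so V_u = 0.4033
Node d (S = 31.5): continuation = 1/1.12·[0.9333·6.7750 + 0.0667·20.9500] = 6.8929; exercise value = 11.5000 > continuation, so V_d = 11.5000 (exercise)
Node 0 (S = 45): continuation = 1/1.12·[0.9333·0.4033 + 0.0667·11.5000] = 1.0206; exercise value = 0.0000 ≤ continuation, so V_0 = 1.0206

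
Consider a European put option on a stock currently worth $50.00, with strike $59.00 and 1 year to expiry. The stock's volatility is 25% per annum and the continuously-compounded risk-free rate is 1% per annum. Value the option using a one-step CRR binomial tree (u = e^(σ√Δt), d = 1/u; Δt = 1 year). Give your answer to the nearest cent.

CRR parameters: u = e^(σ√Δt) = e^(0.25·√1) = 1.2840, d = 1/u = 0.7788
Per-period rate: rΔt = 0.01·1 = 0.01, so R = e^0.01 = 1.0101
Risk-neutral probability p = (e^0.01 − 0.7788)/(1.2840 − 0.7788) = 0.2312/0.5052 = 0.4577
Terminal stock prices: S_u = 64.2, S_d = 38.94
Terminal payoffs (K − S): max(-5.201, 0) = 0, max(20.06, 0) = 20.06
Node 0 (S = 50): V_0 = e^(−0.01)·[0.4577·0.0000 + 0.5423·20.0600] = 10.7700

$10.77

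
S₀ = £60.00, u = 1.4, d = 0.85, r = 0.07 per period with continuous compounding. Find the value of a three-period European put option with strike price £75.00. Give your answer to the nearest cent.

£11.52

Risk-neutral probability p = (e^0.07 − 0.85)/(1.4 − 0.85) = 0.2225/0.5500 = 0.4046
Terminal stock prices: S_uuu = 164.6, S_uud = 99.96, S_udd = 60.69, S_ddd = 36.85
Terminal payoffs (K − S): max(-89.64, 0) = 0, max(-24.96, 0) = 0, max(14.31, 0) = 14.31, max(38.15, 0) = 38.15
Node uu (S = 117.6): V_uu = e^(−0.07)·[0.4046·0.0000 + 0.5954·0.0000] = 0.0000
Node ud (S = 71.4): V_ud = e^(−0.07)·[0.4046·0.0000 + 0.5954·14.3100] = 7.9447
Node dd (S = 43.35): V_dd = e^(−0.07)·[0.4046·14.3100 + 0.5954·38.1525] = 26.5795
Node u (S = 84): V_u = e^(−0.07)·[0.4046·0.0000 + 0.5954·7.9447] = 4.4108
Node d (S = 51): V_d = e^(−0.07)·[0.4046·7.9447 + 0.5954·26.5795] = 17.7534
Node 0 (S = 60): V_0 = e^(−0.07)·[0.4046·4.4108 + 0.5954·17.7534] = 11.5202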